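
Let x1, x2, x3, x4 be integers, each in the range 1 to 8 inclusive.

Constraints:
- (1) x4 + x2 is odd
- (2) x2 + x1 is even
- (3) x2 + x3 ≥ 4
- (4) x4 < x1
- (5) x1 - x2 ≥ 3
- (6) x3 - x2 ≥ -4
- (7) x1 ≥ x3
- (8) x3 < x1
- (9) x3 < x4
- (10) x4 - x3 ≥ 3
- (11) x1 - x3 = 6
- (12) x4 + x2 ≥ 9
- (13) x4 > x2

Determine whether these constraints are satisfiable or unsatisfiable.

Take x1 = 7, x2 = 3, x3 = 1, x4 = 6. Then constraint 3: x2 + x3 = 4; constraint 5: x1 - x2 = 4; constraint 6: x3 - x2 = -2, and every other listed constraint is also met.

Satisfiable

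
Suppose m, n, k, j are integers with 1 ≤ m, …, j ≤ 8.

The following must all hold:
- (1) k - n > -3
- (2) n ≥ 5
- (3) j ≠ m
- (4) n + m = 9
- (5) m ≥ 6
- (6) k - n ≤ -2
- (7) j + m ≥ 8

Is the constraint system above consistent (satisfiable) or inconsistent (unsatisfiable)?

Unsatisfiable

From constraint 2: n ≥ 5. From constraint 5: m ≥ 6. Hence n + m ≥ 11. But constraint 4 requires n + m = 9, and 9 < 11. Contradiction.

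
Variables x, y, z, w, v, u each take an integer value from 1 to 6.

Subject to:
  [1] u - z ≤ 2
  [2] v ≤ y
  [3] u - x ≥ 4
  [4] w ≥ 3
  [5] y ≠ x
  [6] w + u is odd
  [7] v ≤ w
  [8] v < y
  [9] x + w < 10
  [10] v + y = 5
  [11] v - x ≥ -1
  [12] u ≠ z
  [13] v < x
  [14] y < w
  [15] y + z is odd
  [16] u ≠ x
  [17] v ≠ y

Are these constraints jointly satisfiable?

The assignment x = 2, y = 4, z = 5, w = 5, v = 1, u = 6 works:
  constraint 1 holds since u - z = 1.
  constraint 3 holds since u - x = 4.
  constraint 9 holds since x + w = 7.
The rest check out directly.

Satisfiable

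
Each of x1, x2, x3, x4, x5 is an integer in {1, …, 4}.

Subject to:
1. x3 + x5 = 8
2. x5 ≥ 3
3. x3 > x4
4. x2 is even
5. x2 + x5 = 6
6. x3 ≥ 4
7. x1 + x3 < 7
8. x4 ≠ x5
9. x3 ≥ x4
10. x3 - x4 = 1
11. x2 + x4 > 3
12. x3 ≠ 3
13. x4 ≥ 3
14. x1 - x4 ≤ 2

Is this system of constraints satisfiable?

Take x1 = 2, x2 = 2, x3 = 4, x4 = 3, x5 = 4. Then constraint 1: x3 + x5 = 8; constraint 5: x2 + x5 = 6, and every other listed constraint is also met.

Satisfiable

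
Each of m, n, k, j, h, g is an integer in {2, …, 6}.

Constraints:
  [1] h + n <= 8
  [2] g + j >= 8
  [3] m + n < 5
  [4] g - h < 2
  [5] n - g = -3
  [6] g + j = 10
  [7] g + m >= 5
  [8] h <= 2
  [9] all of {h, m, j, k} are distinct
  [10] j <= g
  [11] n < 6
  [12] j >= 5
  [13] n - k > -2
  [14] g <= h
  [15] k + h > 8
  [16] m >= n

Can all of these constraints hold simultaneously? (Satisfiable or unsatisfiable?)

From constraints 10 and 12: g ≥ j and j ≥ 5, so g ≥ 5. From constraints 8 and 14: g ≤ h and h ≤ 2, so g ≤ 2. But 2 < 5, so no value of g works.

Unsatisfiable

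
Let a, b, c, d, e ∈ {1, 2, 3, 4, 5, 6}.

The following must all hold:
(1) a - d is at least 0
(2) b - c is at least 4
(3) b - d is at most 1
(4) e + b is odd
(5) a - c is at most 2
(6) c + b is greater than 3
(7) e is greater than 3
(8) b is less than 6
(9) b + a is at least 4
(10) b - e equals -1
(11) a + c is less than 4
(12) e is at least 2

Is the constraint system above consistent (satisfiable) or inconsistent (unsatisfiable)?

Unsatisfiable

Constraints 1, 2, 3, and 5 give c − a ≥ -2, a − d ≥ 0, d − b ≥ -1, b − c ≥ 4.
Adding all 4 inequalities: the left sides telescope to 0, and the right sides sum to (-2) + 0 + (-1) + 4 = 1. So 0 ≥ 1, which is false.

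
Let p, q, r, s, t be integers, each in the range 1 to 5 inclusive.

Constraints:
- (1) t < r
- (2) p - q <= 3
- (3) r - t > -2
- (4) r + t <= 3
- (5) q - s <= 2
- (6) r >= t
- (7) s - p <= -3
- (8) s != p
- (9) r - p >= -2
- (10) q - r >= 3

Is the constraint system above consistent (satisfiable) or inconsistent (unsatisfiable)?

Constraints 5, 7, 9, and 10 give s − q ≥ -2, q − r ≥ 3, r − p ≥ -2, p − s ≥ 3.
Adding all 4 inequalities: the left sides telescope to 0, and the right sides sum to (-2) + 3 + (-2) + 3 = 2. So 0 ≥ 2, which is false.

Unsatisfiable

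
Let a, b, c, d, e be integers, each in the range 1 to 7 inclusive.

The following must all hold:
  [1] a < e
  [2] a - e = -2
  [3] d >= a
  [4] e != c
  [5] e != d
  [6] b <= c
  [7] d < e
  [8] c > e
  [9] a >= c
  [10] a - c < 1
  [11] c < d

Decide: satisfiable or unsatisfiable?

Unsatisfiable

Constraints 3, 7, 8, and 9 give c ≤ a, a ≤ d, d < e, e < c. Chaining: c ≤ a ≤ d < e < c, which forces c < c — impossible.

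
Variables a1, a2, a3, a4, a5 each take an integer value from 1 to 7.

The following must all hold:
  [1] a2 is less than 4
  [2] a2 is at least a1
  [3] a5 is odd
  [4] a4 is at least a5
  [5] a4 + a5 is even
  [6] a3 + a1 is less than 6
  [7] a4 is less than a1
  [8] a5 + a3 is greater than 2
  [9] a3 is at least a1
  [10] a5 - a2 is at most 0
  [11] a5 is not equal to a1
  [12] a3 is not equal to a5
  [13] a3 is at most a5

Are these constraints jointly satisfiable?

Constraints 4, 7, 9, and 13 give a1 ≤ a3, a3 ≤ a5, a5 ≤ a4, a4 < a1. Chaining: a1 ≤ a3 ≤ a5 ≤ a4 < a1, which forces a1 < a1 — impossible.

Unsatisfiable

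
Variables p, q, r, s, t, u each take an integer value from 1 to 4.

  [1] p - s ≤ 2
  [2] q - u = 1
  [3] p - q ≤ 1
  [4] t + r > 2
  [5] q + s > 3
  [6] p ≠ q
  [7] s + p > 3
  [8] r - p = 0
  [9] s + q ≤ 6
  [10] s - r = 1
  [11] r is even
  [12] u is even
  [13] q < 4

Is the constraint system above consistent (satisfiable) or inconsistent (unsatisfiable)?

Satisfiable

Setting (p, q, r, s, t, u) = (2, 3, 2, 3, 3, 2) satisfies everything: constraint 1: p - s = -1; constraint 2: q - u = 1, and the others follow.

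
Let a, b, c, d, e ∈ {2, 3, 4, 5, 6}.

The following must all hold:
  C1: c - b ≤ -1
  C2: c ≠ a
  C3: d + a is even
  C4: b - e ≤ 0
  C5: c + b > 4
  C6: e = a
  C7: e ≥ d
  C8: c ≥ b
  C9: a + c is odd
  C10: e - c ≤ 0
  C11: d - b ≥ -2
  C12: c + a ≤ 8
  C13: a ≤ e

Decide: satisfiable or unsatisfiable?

Unsatisfiable

Constraints 1, 4, and 10 give e − b ≥ 0, b − c ≥ 1, c − e ≥ 0.
Adding all 3 inequalities: the left sides telescope to 0, and the right sides sum to 0 + 1 + 0 = 1. So 0 ≥ 1, which is false.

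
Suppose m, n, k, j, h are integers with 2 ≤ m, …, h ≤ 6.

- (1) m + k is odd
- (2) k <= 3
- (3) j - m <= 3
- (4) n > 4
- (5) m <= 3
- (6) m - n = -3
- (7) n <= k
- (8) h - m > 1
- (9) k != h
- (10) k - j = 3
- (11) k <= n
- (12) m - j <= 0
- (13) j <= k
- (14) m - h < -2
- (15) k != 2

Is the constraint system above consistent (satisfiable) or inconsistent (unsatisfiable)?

Unsatisfiable

From constraint 4: n ≥ 5. From constraints 2 and 7: n ≤ k and k ≤ 3, so n ≤ 3. But 3 < 5, so no value of n works.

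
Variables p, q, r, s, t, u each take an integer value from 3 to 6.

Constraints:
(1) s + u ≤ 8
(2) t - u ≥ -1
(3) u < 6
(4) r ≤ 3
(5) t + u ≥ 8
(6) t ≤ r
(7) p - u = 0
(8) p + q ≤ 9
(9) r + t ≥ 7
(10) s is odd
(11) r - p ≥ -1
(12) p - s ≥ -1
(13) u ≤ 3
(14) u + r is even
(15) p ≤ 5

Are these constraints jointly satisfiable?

From constraints 4 and 6: t ≤ r ≤ 3. From constraint 13: u ≤ 3. Hence t + u ≤ 6. But constraint 5 requires t + u ≥ 8, and 8 > 6. Contradiction.

Unsatisfiable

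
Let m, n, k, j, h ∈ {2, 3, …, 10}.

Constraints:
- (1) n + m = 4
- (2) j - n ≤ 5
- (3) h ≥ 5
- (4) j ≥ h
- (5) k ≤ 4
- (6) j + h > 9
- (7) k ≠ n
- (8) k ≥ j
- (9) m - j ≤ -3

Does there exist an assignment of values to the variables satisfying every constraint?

Unsatisfiable

From constraints 3 and 4: j ≥ h and h ≥ 5, so j ≥ 5. From constraints 5 and 8: j ≤ k and k ≤ 4, so j ≤ 4. But 4 < 5, so no value of j works.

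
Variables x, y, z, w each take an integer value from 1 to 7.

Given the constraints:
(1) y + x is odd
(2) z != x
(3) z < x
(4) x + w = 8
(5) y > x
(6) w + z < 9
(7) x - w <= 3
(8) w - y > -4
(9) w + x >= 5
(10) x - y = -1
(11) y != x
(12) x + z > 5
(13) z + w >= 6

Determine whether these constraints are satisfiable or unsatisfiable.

Take x = 4, y = 5, z = 3, w = 4. Then constraint 4: x + w = 8; constraint 6: w + z = 7; constraint 7: x - w = 0, and every other listed constraint is also met.

Satisfiable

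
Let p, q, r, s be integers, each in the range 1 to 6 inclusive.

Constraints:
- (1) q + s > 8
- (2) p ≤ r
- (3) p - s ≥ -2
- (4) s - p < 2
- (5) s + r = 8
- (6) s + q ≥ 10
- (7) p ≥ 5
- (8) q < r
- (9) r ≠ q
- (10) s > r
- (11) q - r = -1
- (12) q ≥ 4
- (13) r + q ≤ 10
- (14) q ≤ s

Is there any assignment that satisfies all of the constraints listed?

Unsatisfiable

From constraints 12 and 14: s ≥ q ≥ 4. From constraints 2 and 7: r ≥ p ≥ 5. Hence s + r ≥ 9. But constraint 5 requires s + r = 8, and 8 < 9. Contradiction.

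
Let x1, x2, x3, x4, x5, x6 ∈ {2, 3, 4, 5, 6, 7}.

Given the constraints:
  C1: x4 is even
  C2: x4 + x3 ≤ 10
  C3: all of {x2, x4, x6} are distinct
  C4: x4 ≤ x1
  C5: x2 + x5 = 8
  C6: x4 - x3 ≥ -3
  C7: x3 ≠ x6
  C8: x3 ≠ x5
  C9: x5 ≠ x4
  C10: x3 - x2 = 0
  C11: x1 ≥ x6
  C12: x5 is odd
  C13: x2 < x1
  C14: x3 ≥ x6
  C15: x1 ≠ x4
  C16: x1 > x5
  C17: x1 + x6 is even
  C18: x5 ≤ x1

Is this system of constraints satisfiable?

Satisfiable

Try x1 = 7, x2 = 5, x3 = 5, x4 = 2, x5 = 3, x6 = 3.
Check constraint 2: x4 + x3 = 7; constraint 5: x2 + x5 = 8; constraint 6: x4 - x3 = -3. The remaining constraints are straightforward to verify.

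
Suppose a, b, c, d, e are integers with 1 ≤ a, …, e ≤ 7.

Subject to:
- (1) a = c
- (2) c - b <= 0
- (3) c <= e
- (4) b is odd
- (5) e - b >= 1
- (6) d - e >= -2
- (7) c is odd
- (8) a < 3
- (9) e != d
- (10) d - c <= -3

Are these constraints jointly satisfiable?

Unsatisfiable

Constraints 2, 5, 6, and 10 give b − c ≥ 0, c − d ≥ 3, d − e ≥ -2, e − b ≥ 1.
Adding all 4 inequalities: the left sides telescope to 0, and the right sides sum to 0 + 3 + (-2) + 1 = 2. So 0 ≥ 2, which is false.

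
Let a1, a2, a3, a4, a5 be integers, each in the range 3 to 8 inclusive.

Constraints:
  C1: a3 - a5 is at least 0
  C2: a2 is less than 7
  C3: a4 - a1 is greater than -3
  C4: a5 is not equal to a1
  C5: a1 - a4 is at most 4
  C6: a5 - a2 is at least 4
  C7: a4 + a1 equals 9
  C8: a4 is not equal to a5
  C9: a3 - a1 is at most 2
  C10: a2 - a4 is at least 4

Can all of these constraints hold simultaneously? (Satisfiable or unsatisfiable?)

Unsatisfiable

Constraints 1, 5, 6, 9, and 10 give a2 − a4 ≥ 4, a4 − a1 ≥ -4, a1 − a3 ≥ -2, a3 − a5 ≥ 0, a5 − a2 ≥ 4.
Adding all 5 inequalities: the left sides telescope to 0, and the right sides sum to 4 + (-4) + (-2) + 0 + 4 = 2. So 0 ≥ 2, which is false.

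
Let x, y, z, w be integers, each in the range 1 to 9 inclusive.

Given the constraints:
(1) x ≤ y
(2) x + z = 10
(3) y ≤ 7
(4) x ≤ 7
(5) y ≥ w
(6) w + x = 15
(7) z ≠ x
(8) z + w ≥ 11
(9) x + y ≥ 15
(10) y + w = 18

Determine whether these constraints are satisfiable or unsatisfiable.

Unsatisfiable

From constraints 3 and 5: w ≤ y ≤ 7. From constraint 4: x ≤ 7. Hence w + x ≤ 14. But constraint 6 requires w + x = 15, and 15 > 14. Contradiction.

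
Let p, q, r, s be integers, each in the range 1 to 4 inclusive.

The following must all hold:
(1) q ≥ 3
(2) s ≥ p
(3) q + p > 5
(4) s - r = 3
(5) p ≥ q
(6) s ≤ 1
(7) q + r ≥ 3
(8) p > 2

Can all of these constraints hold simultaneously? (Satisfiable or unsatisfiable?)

Unsatisfiable

From constraints 1 and 5: p ≥ q and q ≥ 3, so p ≥ 3. From constraints 2 and 6: p ≤ s and s ≤ 1, so p ≤ 1. But 1 < 3, so no value of p works.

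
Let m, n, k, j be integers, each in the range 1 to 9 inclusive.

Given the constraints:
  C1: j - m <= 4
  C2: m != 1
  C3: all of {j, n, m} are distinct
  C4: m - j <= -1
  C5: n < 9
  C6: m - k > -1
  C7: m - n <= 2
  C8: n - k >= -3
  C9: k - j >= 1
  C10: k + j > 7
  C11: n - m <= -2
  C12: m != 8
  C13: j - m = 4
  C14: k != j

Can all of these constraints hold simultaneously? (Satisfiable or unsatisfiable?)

Unsatisfiable

Constraints 4, 8, 9, and 11 give j − m ≥ 1, m − n ≥ 2, n − k ≥ -3, k − j ≥ 1.
Adding all 4 inequalities: the left sides telescope to 0, and the right sides sum to 1 + 2 + (-3) + 1 = 1. So 0 ≥ 1, which is false.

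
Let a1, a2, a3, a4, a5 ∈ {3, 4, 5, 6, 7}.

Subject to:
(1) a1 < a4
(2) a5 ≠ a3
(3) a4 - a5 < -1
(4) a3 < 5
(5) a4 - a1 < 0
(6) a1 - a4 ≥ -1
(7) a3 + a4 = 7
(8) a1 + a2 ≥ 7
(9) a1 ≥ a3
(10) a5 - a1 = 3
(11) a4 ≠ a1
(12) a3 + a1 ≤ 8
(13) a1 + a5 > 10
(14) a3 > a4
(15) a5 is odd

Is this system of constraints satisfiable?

Constraints 1, 9, and 14 give a4 < a3, a3 ≤ a1, a1 < a4. Chaining: a4 < a3 ≤ a1 < a4, which forces a4 < a4 — impossible.

Unsatisfiable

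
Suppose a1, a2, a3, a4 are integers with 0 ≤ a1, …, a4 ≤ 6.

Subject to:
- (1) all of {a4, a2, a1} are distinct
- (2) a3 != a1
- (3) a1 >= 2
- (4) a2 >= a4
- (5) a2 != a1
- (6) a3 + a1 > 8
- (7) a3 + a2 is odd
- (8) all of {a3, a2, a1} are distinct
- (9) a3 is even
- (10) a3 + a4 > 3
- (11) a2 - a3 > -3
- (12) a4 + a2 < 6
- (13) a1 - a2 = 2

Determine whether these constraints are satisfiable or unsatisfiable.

Satisfiable

Setting (a1, a2, a3, a4) = (5, 3, 4, 0) satisfies everything: constraint 6: a3 + a1 = 9; constraint 10: a3 + a4 = 4; constraint 11: a2 - a3 = -1, and the others follow.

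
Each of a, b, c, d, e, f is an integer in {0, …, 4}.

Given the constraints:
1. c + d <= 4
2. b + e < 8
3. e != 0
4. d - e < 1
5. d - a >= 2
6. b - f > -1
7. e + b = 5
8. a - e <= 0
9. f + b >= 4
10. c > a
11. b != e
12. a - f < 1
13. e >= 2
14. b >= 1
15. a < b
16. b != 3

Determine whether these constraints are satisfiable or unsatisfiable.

Try a = 0, b = 2, c = 1, d = 3, e = 3, f = 2.
Check constraint 1: c + d = 4; constraint 2: b + e = 5; constraint 4: d - e = 0. The remaining constraints are straightforward to verify.

Satisfiable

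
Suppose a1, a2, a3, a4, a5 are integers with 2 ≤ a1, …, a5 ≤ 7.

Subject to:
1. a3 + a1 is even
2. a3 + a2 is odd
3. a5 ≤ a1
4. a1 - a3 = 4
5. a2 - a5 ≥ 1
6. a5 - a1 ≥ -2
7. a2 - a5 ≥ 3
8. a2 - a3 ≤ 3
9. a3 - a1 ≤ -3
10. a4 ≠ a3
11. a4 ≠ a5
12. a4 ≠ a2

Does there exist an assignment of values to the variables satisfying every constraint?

Constraints 6, 7, 8, and 9 give a2 − a5 ≥ 3, a5 − a1 ≥ -2, a1 − a3 ≥ 3, a3 − a2 ≥ -3.
Adding all 4 inequalities: the left sides telescope to 0, and the right sides sum to 3 + (-2) + 3 + (-3) = 1. So 0 ≥ 1, which is false.

Unsatisfiable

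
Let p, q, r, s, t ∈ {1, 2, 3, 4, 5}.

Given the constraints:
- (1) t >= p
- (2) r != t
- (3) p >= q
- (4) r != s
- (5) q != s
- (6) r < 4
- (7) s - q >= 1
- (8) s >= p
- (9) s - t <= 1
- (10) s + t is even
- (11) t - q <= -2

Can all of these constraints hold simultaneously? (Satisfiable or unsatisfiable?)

Constraints 7, 9, and 11 give s − q ≥ 1, q − t ≥ 2, t − s ≥ -1.
Adding all 3 inequalities: the left sides telescope to 0, and the right sides sum to 1 + 2 + (-1) = 2. So 0 ≥ 2, which is false.

Unsatisfiable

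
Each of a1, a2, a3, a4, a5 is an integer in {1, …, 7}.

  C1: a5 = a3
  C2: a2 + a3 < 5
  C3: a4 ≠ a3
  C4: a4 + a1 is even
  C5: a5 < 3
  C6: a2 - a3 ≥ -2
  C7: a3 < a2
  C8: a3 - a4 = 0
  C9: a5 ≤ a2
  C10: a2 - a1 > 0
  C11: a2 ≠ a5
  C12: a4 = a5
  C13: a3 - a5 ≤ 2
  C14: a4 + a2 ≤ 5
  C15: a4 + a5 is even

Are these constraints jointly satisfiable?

Unsatisfiable

From constraints 1 and 12, a4 = a5 = a3, so a4 = a3. But constraint 3 says a4 ≠ a3. Contradiction.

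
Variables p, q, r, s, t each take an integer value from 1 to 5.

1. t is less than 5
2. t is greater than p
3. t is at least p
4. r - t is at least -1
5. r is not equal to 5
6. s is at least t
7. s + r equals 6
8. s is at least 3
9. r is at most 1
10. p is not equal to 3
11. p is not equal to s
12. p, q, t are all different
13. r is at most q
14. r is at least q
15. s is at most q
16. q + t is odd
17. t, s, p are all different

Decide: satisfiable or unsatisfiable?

From constraints 8 and 15: q ≥ s and s ≥ 3, so q ≥ 3. From constraints 9 and 14: q ≤ r and r ≤ 1, so q ≤ 1. But 1 < 3, so no value of q works.

Unsatisfiable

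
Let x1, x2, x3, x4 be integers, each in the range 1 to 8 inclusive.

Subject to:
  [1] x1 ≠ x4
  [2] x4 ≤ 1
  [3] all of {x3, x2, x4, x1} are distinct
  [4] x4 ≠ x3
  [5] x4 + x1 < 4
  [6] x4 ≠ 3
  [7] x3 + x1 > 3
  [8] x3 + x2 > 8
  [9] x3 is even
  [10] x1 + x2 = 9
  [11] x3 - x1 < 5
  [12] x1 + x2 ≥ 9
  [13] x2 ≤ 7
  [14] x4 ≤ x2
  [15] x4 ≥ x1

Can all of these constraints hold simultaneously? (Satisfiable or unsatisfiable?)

From constraints 2 and 15: x1 ≤ x4 ≤ 1. From constraint 13: x2 ≤ 7. Hence x1 + x2 ≤ 8. But constraint 12 requires x1 + x2 ≥ 9, and 9 > 8. Contradiction.

Unsatisfiable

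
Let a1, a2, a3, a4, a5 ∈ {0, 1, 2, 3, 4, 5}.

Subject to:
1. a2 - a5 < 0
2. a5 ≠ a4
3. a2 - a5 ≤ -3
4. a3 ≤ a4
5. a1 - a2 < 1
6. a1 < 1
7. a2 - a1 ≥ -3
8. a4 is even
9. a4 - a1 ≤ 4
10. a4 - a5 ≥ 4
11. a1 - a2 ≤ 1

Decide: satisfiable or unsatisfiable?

Constraints 3, 9, 10, and 11 give a1 − a4 ≥ -4, a4 − a5 ≥ 4, a5 − a2 ≥ 3, a2 − a1 ≥ -1.
Adding all 4 inequalities: the left sides telescope to 0, and the right sides sum to (-4) + 4 + 3 + (-1) = 2. So 0 ≥ 2, which is false.

Unsatisfiable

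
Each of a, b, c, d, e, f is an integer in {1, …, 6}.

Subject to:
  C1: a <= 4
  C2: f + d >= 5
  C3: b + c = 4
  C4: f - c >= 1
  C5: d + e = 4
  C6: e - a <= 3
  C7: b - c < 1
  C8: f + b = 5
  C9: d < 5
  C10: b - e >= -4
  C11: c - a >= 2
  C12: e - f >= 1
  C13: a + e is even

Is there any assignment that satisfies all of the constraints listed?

Constraints 4, 6, 11, and 12 give e − f ≥ 1, f − c ≥ 1, c − a ≥ 2, a − e ≥ -3.
Adding all 4 inequalities: the left sides telescope to 0, and the right sides sum to 1 + 1 + 2 + (-3) = 1. So 0 ≥ 1, which is false.

Unsatisfiable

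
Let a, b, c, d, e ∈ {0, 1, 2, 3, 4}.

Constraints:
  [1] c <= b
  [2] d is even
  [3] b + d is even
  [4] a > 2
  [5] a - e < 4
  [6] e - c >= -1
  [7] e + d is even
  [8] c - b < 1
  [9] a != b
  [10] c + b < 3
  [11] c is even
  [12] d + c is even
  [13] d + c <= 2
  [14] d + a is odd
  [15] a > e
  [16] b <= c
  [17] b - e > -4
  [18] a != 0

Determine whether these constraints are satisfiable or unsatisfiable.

Satisfiable

Setting (a, b, c, d, e) = (3, 0, 0, 0, 2) satisfies everything: constraint 5: a - e = 1; constraint 6: e - c = 2; constraint 8: c - b = 0, and the others follow.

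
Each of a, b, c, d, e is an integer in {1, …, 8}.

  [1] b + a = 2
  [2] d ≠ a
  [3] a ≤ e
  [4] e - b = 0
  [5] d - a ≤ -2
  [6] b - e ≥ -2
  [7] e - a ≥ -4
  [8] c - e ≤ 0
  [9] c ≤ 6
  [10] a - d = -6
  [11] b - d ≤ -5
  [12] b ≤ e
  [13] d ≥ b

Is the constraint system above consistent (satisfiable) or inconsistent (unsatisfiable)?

Constraints 5, 6, 7, and 11 give d − b ≥ 5, b − e ≥ -2, e − a ≥ -4, a − d ≥ 2.
Adding all 4 inequalities: the left sides telescope to 0, and the right sides sum to 5 + (-2) + (-4) + 2 = 1. So 0 ≥ 1, which is false.

Unsatisfiable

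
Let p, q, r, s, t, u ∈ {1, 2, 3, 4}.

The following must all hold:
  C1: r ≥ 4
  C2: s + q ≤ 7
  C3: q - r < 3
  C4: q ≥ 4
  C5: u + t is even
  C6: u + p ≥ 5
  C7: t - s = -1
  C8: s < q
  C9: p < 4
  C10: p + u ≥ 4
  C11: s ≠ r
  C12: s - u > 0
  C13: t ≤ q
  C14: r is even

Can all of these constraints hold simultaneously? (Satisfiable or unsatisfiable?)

Satisfiable

One satisfying assignment is p = 3, q = 4, r = 4, s = 3, t = 2, u = 2.
For the less obvious constraints — constraint 2: s + q = 7; constraint 3: q - r = 0 — and the others hold by inspection.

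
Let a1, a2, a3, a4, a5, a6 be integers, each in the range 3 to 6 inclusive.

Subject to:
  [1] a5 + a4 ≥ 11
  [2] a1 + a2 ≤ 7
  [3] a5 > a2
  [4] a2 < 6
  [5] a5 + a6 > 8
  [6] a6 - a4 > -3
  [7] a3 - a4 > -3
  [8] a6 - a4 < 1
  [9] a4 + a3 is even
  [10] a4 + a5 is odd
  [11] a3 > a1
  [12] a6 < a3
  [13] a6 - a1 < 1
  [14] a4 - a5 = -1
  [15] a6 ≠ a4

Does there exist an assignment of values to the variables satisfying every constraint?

Satisfiable

One satisfying assignment is a1 = 3, a2 = 3, a3 = 5, a4 = 5, a5 = 6, a6 = 3.
For the less obvious constraints — constraint 1: a5 + a4 = 11; constraint 2: a1 + a2 = 6; constraint 5: a5 + a6 = 9 — and the others hold by inspection.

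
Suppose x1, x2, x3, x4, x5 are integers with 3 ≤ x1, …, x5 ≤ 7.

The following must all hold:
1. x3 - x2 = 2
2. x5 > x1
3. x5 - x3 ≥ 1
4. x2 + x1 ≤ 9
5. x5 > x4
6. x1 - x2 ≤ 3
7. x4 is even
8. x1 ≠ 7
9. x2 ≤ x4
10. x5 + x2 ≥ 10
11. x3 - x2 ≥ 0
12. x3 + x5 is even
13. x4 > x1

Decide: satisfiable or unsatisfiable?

Take x1 = 3, x2 = 3, x3 = 5, x4 = 6, x5 = 7. Then constraint 1: x3 - x2 = 2; constraint 3: x5 - x3 = 2, and every other listed constraint is also met.

Satisfiable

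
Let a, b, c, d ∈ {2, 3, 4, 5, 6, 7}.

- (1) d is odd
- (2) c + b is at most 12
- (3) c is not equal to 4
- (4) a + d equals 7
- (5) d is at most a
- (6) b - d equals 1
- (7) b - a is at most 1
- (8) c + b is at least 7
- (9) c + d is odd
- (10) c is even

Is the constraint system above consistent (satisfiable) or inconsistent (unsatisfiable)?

Setting (a, b, c, d) = (4, 4, 6, 3) satisfies everything: constraint 2: c + b = 10; constraint 4: a + d = 7; constraint 6: b - d = 1, and the others follow.

Satisfiable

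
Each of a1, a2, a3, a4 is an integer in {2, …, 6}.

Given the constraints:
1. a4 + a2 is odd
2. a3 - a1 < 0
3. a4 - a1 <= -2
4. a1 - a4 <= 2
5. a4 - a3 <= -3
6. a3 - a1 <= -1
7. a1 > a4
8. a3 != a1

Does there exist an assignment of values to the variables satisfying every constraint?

Constraints 4, 5, and 6 give a4 − a1 ≥ -2, a1 − a3 ≥ 1, a3 − a4 ≥ 3.
Adding all 3 inequalities: the left sides telescope to 0, and the right sides sum to (-2) + 1 + 3 = 2. So 0 ≥ 2, which is false.

Unsatisfiable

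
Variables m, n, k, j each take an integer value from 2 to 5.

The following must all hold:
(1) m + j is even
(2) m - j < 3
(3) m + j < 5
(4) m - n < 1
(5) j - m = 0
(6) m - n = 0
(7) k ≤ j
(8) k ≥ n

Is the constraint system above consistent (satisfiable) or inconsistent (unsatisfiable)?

One satisfying assignment is m = 2, n = 2, k = 2, j = 2.
For the less obvious constraints — constraint 2: m - j = 0; constraint 3: m + j = 4; constraint 4: m - n = 0 — and the others hold by inspection.

Satisfiable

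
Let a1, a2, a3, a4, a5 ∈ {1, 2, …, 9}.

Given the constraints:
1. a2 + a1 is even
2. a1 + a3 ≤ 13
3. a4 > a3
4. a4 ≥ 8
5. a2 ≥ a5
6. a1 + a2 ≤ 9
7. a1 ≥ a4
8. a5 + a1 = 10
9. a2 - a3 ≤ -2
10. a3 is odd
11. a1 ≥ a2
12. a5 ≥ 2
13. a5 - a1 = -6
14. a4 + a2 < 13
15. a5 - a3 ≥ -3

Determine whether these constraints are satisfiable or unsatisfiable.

Unsatisfiable

From constraints 4 and 7: a1 ≥ a4 ≥ 8. From constraints 5 and 12: a2 ≥ a5 ≥ 2. Hence a1 + a2 ≥ 10. But constraint 6 requires a1 + a2 ≤ 9, and 9 < 10. Contradiction.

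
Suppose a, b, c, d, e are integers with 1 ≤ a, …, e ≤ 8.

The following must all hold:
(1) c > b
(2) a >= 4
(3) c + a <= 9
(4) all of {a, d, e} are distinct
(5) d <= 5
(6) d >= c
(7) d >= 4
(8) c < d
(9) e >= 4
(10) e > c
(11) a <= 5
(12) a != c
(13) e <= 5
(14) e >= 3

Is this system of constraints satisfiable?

Unsatisfiable

Constraints 2, 5, 7, 9, 11, and 13 confine each of a, d, e to the 2 values {4, 5}.
Constraint 4 requires all 3 of them to be distinct, but only 2 values are available — impossible by the pigeonhole principle.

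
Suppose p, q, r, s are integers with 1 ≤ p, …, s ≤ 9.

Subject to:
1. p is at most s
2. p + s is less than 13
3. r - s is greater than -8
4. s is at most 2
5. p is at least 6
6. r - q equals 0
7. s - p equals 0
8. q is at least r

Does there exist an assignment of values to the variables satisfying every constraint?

Unsatisfiable

From constraints 1 and 5: s ≥ p and p ≥ 6, so s ≥ 6. From constraint 4: s ≤ 2. But 2 < 6, so no value of s works.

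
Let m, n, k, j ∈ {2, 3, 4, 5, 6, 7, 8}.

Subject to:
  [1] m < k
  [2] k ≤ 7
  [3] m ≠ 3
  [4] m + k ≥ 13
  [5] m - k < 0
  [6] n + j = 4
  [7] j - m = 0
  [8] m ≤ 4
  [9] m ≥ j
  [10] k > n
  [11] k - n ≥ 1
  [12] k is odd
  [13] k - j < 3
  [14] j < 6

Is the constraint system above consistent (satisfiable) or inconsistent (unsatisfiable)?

Unsatisfiable

From constraint 8: m ≤ 4. From constraint 2: k ≤ 7. Hence m + k ≤ 11. But constraint 4 requires m + k ≥ 13, and 13 > 11. Contradiction.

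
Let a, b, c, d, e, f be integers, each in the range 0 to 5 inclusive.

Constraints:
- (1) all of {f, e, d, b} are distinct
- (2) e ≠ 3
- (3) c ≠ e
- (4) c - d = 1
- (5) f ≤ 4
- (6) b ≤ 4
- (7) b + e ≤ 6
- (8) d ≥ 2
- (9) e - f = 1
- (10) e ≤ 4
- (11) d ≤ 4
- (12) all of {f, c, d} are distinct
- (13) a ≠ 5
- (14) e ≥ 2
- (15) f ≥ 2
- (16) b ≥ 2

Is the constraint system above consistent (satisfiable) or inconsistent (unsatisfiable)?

Constraints 5, 6, 8, 10, 11, 14, 15, and 16 confine each of f, e, d, b to the 3 values {2, …, 4}.
Constraint 1 requires all 4 of them to be distinct, but only 3 values are available — impossible by the pigeonhole principle.

Unsatisfiable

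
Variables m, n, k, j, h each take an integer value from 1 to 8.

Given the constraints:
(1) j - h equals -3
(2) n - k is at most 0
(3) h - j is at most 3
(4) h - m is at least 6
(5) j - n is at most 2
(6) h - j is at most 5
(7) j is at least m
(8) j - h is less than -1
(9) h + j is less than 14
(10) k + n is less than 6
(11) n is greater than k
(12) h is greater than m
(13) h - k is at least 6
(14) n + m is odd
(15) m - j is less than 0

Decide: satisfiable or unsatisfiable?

Constraints 2, 3, 5, and 13 give j − h ≥ -3, h − k ≥ 6, k − n ≥ 0, n − j ≥ -2.
Adding all 4 inequalities: the left sides telescope to 0, and the right sides sum to (-3) + 6 + 0 + (-2) = 1. So 0 ≥ 1, which is false.

Unsatisfiable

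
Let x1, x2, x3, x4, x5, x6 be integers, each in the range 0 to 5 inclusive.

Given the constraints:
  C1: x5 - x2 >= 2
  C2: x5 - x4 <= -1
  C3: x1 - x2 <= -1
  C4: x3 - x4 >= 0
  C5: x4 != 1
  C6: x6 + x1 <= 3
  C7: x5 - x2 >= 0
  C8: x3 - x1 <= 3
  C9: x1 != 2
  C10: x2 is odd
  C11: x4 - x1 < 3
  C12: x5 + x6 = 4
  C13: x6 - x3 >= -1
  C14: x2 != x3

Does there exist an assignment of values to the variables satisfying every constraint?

Unsatisfiable

Constraints 1, 2, 3, 4, and 8 give x2 − x1 ≥ 1, x1 − x3 ≥ -3, x3 − x4 ≥ 0, x4 − x5 ≥ 1, x5 − x2 ≥ 2.
Adding all 5 inequalities: the left sides telescope to 0, and the right sides sum to 1 + (-3) + 0 + 1 + 2 = 1. So 0 ≥ 1, which is false.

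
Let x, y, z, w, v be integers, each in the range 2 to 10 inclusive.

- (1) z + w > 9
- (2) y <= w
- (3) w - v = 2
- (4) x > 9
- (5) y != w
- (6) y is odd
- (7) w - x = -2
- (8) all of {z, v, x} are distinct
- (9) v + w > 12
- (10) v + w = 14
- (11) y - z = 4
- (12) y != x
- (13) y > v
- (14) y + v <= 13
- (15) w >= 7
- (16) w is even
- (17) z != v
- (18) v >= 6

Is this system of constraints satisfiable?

Satisfiable

Setting (x, y, z, w, v) = (10, 7, 3, 8, 6) satisfies everything: constraint 1: z + w = 11; constraint 3: w - v = 2; constraint 7: w - x = -2, and the others follow.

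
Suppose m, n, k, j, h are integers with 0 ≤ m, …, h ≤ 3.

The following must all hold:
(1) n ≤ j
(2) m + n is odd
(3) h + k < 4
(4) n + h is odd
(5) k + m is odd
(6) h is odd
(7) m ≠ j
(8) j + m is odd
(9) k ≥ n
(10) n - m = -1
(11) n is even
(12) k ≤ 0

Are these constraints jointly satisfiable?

Setting (m, n, k, j, h) = (1, 0, 0, 0, 1) satisfies everything: constraint 3: h + k = 1; constraint 10: n - m = -1, and the others follow.

Satisfiable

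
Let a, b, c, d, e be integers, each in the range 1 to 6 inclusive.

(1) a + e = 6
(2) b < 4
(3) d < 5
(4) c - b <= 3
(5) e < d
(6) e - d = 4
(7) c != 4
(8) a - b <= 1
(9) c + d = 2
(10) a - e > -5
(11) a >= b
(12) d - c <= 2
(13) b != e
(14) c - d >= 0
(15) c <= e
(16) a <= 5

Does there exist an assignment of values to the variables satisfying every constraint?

Constraints 5, 14, and 15 give c ≤ e, e < d, d ≤ c. Chaining: c ≤ e < d ≤ c, which forces c < c — impossible.

Unsatisfiable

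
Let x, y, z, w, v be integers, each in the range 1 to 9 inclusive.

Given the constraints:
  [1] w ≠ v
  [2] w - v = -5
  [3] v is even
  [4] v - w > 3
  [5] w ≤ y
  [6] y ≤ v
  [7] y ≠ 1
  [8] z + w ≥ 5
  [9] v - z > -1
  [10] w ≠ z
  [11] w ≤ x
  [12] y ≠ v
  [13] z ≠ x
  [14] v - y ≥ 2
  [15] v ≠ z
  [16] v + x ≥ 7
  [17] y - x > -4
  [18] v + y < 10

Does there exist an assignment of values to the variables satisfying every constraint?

Try x = 3, y = 2, z = 4, w = 1, v = 6.
Check constraint 2: w - v = -5; constraint 4: v - w = 5. The remaining constraints are straightforward to verify.

Satisfiable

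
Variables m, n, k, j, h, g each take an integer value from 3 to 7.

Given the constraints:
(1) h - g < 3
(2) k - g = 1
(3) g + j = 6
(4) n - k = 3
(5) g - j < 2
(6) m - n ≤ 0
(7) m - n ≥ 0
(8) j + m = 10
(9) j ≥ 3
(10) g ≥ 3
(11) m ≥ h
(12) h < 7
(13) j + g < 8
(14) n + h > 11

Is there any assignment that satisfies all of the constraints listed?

Take m = 7, n = 7, k = 4, j = 3, h = 5, g = 3. Then constraint 1: h - g = 2; constraint 2: k - g = 1; constraint 3: g + j = 6, and every other listed constraint is also met.

Satisfiable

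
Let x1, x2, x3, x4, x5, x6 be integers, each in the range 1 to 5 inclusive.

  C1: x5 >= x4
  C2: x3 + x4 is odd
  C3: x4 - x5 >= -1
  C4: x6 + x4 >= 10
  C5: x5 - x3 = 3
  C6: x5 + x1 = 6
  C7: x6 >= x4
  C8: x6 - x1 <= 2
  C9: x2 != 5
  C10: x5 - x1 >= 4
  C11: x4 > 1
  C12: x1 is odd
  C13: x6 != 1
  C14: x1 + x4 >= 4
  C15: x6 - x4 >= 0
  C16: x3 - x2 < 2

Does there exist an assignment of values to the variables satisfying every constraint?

Constraints 3, 8, 10, and 15 give x1 − x6 ≥ -2, x6 − x4 ≥ 0, x4 − x5 ≥ -1, x5 − x1 ≥ 4.
Adding all 4 inequalities: the left sides telescope to 0, and the right sides sum to (-2) + 0 + (-1) + 4 = 1. So 0 ≥ 1, which is false.

Unsatisfiable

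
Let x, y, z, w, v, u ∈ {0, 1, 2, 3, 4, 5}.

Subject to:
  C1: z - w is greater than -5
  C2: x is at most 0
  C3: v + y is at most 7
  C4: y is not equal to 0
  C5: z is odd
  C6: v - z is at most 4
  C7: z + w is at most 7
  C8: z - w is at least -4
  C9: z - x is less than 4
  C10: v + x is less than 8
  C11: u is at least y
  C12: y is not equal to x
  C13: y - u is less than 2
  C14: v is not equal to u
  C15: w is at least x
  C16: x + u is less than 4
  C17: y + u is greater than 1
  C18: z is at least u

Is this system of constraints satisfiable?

One satisfying assignment is x = 0, y = 1, z = 1, w = 4, v = 5, u = 1.
For the less obvious constraints — constraint 1: z - w = -3; constraint 3: v + y = 6 — and the others hold by inspection.

Satisfiable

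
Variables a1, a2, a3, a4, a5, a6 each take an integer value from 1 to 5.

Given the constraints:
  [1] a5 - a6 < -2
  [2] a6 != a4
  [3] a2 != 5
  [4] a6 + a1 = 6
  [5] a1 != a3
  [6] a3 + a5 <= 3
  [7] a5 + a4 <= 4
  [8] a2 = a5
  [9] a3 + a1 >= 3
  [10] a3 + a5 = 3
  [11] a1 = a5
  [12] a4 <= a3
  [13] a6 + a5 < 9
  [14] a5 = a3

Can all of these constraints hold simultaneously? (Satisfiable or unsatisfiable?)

From constraints 11 and 14, a1 = a5 = a3, so a1 = a3. But constraint 5 says a1 ≠ a3. Contradiction.

Unsatisfiable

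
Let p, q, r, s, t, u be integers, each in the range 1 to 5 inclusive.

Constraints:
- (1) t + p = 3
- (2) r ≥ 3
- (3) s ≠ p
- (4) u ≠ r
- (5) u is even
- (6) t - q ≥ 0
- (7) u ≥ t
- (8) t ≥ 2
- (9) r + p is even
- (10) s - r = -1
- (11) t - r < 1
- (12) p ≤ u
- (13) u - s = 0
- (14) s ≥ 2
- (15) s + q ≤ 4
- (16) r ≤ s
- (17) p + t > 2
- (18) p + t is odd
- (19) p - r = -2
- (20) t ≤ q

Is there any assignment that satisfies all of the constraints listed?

Unsatisfiable

From constraints 2 and 16: s ≥ r ≥ 3. From constraints 8 and 20: q ≥ t ≥ 2. Hence s + q ≥ 5. But constraint 15 requires s + q ≤ 4, and 4 < 5. Contradiction.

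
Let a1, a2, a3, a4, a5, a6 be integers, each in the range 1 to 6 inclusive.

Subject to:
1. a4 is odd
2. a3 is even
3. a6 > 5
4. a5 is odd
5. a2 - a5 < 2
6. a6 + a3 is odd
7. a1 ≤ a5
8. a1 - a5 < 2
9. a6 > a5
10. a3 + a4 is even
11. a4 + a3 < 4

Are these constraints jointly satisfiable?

Unsatisfiable

Constraint 2 makes a3 even and constraint 1 makes a4 odd, so a3 + a4 must be odd. Constraint 10 says a3 + a4 is even — contradiction.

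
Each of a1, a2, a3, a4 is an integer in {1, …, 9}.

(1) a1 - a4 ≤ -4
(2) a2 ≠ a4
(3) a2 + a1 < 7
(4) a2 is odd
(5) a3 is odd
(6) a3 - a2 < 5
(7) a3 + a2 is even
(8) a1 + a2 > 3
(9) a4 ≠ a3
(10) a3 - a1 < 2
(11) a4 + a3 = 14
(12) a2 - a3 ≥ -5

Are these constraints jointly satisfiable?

The assignment a1 = 5, a2 = 1, a3 = 5, a4 = 9 works:
  constraint 1 holds since a1 - a4 = -4.
  constraint 3 holds since a2 + a1 = 6.
The rest check out directly.

Satisfiable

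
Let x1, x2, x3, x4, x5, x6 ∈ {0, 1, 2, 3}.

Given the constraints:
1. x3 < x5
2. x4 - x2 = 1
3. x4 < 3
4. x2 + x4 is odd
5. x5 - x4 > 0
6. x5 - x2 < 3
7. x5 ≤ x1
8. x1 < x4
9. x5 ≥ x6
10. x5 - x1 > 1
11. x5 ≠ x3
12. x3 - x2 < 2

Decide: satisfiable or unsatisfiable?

Unsatisfiable

Constraints 5, 7, and 8 give x5 ≤ x1, x1 < x4, x4 < x5. Chaining: x5 ≤ x1 < x4 < x5, which forces x5 < x5 — impossible.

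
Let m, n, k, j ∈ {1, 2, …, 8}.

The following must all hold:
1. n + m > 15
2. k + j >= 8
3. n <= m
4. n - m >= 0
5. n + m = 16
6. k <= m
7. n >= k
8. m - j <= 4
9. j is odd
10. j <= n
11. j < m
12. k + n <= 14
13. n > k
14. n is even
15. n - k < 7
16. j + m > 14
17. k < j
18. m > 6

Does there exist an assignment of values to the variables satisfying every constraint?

Satisfiable

Try m = 8, n = 8, k = 4, j = 7.
Check constraint 1: n + m = 16; constraint 2: k + j = 11; constraint 4: n - m = 0. The remaining constraints are straightforward to verify.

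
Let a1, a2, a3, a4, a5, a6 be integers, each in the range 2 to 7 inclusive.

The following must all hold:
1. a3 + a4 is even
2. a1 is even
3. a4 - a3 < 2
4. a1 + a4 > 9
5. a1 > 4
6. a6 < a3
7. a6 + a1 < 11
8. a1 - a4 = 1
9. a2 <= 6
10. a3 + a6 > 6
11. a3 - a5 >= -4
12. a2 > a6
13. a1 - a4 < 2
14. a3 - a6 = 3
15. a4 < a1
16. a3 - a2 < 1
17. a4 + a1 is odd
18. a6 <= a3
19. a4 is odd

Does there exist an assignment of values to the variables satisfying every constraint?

Satisfiable

One satisfying assignment is a1 = 6, a2 = 5, a3 = 5, a4 = 5, a5 = 7, a6 = 2.
For the less obvious constraints — constraint 3: a4 - a3 = 0; constraint 4: a1 + a4 = 11; constraint 7: a6 + a1 = 8 — and the others hold by inspection.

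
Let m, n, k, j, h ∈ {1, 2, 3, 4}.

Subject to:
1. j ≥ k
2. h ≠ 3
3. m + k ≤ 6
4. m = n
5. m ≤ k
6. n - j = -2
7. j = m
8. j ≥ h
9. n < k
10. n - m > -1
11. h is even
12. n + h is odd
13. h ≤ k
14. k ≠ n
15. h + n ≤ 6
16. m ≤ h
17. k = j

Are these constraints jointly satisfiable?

From constraints 4, 7, and 17, k = j = m = n, so k = n. But constraint 14 says k ≠ n. Contradiction.

Unsatisfiable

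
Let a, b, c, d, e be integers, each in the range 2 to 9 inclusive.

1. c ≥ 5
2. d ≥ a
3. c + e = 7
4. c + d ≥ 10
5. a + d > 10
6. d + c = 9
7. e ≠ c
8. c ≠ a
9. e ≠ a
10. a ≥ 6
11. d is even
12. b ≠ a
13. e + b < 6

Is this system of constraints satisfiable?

Unsatisfiable

From constraints 2 and 10: d ≥ a ≥ 6. From constraint 1: c ≥ 5. Hence d + c ≥ 11. But constraint 6 requires d + c = 9, and 9 < 11. Contradiction.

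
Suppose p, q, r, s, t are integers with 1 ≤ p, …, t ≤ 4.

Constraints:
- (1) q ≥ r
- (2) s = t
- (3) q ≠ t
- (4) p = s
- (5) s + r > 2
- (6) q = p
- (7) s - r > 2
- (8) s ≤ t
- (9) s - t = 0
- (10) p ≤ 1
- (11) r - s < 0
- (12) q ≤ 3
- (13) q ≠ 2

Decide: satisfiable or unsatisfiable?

Unsatisfiable

From constraints 2, 4, and 6, q = p = s = t, so q = t. But constraint 3 says q ≠ t. Contradiction.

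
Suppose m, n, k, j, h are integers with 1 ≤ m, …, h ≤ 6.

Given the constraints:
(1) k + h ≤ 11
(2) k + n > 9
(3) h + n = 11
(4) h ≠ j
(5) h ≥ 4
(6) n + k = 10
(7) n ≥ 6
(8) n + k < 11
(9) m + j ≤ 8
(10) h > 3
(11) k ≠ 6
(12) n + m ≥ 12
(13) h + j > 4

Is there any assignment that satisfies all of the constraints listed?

Satisfiable

One satisfying assignment is m = 6, n = 6, k = 4, j = 2, h = 5.
For the less obvious constraints — constraint 1: k + h = 9; constraint 2: k + n = 10 — and the others hold by inspection.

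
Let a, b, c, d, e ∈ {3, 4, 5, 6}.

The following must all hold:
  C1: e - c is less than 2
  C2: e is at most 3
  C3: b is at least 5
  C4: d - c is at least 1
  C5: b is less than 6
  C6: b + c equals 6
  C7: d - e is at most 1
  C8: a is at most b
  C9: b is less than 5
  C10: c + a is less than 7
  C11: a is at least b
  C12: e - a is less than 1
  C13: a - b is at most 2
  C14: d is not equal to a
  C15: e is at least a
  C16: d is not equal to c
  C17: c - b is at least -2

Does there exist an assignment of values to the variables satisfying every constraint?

Unsatisfiable

From constraints 3 and 11: a ≥ b and b ≥ 5, so a ≥ 5. From constraints 2 and 15: a ≤ e and e ≤ 3, so a ≤ 3. But 3 < 5, so no value of a works.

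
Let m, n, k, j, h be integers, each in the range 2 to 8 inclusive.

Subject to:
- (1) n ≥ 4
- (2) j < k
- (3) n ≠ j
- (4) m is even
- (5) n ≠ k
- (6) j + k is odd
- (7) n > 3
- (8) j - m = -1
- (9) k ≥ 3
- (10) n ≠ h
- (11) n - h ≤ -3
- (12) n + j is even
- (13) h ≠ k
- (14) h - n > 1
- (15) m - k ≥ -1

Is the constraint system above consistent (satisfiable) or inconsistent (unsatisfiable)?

Satisfiable

Take m = 4, n = 5, k = 4, j = 3, h = 8. Then constraint 8: j - m = -1; constraint 11: n - h = -3, and every other listed constraint is also met.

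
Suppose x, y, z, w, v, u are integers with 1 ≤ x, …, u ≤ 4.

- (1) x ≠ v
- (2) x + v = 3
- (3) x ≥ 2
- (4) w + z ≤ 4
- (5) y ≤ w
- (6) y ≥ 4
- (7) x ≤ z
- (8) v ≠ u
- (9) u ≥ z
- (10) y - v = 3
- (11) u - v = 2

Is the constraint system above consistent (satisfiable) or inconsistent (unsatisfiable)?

Unsatisfiable

From constraints 5 and 6: w ≥ y ≥ 4. From constraints 3 and 7: z ≥ x ≥ 2. Hence w + z ≥ 6. But constraint 4 requires w + z ≤ 4, and 4 < 6. Contradiction.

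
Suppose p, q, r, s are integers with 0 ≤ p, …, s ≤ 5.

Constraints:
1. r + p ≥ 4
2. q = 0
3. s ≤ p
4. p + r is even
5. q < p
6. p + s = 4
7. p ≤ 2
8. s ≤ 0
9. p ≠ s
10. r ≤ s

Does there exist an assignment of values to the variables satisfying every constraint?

Unsatisfiable

From constraints 8 and 10: r ≤ s ≤ 0. From constraint 7: p ≤ 2. Hence r + p ≤ 2. But constraint 1 requires r + p ≥ 4, and 4 > 2. Contradiction.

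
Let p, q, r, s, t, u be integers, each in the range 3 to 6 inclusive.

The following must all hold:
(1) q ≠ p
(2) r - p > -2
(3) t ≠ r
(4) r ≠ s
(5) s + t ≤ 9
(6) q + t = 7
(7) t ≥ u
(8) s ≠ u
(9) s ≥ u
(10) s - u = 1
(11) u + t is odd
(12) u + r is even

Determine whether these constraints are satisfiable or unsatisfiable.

The assignment p = 5, q = 3, r = 5, s = 4, t = 4, u = 3 works:
  constraint 2 holds since r - p = 0.
  constraint 5 holds since s + t = 8.
  constraint 6 holds since q + t = 7.
The rest check out directly.

Satisfiable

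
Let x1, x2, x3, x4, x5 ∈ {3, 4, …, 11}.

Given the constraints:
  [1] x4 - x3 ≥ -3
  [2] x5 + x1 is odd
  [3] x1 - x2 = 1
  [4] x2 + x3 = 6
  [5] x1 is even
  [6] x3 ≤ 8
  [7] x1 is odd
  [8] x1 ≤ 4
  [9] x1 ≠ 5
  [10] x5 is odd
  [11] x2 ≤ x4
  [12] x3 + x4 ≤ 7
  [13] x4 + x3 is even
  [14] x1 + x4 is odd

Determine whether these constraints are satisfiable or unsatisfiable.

Constraint 10 makes x5 odd and constraint 7 makes x1 odd, so x5 + x1 must be even. Constraint 2 says x5 + x1 is odd — contradiction.

Unsatisfiable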